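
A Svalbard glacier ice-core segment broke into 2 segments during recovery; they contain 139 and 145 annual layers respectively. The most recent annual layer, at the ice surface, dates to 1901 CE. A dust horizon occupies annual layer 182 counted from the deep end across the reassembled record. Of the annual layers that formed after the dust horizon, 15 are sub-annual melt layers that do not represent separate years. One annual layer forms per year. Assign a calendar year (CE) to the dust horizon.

1814 CE

Total annual layers = 139 + 145 = 284.
284 − 182 = 102 annual layers lie beyond the dust horizon toward the ice surface.
102 − 15 false = 87 true annual layers after the dust horizon.
The annual layer at the ice surface is 1901 CE, so the dust horizon dates to 1901 − 87 = 1814 CE.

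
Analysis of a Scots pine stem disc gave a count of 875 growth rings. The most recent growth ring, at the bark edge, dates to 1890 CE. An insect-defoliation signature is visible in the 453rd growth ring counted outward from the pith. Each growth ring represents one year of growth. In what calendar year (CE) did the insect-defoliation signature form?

875 − 453 = 422 growth rings lie beyond the insect-defoliation signature toward the bark edge.
The growth ring at the bark edge is 1890 CE, so the insect-defoliation signature dates to 1890 − 422 = 1468 CE.

1468 CE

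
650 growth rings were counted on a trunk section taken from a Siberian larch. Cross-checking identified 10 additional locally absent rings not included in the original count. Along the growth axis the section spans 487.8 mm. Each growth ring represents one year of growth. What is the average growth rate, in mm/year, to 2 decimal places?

Correcting the raw count gives 650 + 10 = 660 true growth rings.
Mean rate = 487.8 mm / 660 years ≈ 0.74 mm/year.

0.74 mm/year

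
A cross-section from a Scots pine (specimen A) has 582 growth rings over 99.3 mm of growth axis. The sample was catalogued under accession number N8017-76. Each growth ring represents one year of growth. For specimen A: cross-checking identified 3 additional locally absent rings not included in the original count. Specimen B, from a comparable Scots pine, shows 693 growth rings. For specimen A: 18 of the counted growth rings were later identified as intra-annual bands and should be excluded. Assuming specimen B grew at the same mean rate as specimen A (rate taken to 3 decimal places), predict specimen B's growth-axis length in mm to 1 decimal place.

121.3 mm

Specimen A: correcting the raw count gives 582 − 18 + 3 = 567 true growth rings.
A: 99.3 mm over 567 years gives 99.3 / 567 ≈ 0.175 mm/yr.
B's length ≈ 0.175 × 693 = 121.3 mm.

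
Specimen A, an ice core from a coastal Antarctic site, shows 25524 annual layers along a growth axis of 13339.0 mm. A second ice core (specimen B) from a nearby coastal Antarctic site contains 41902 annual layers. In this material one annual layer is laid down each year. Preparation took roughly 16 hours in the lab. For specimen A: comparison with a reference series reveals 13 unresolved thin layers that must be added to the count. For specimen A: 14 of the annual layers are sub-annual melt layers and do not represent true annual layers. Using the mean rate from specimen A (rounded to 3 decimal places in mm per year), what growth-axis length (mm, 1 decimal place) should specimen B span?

Specimen A: true annual layer count = 25524 − 14 + 13 = 25523.
A: 13339.0 mm over 25523 years gives 13339.0 / 25523 ≈ 0.523 mm/year.
For B, 0.523 mm/year × 41902 years = 21914.7 mm.

21914.7 mm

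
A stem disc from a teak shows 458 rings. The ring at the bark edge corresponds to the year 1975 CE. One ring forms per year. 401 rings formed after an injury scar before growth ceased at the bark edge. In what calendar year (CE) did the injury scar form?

401 rings post-date the injury scar.
1975 − 401 = 1574 CE.

1574 CE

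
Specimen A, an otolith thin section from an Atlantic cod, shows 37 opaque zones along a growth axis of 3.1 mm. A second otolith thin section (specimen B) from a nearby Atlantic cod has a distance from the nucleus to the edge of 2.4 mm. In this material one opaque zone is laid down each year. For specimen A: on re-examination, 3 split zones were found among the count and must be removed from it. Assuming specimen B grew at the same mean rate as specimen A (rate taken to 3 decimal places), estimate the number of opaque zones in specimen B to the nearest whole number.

Specimen A: after corrections the count is 37 − 3 = 34 opaque zones.
A: 3.1 mm over 34 years gives 3.1 / 34 ≈ 0.091 mm/year.
For B, 2.4 / 0.091 = 26.37 years ≈ 26 opaque zones.

26 opaque zones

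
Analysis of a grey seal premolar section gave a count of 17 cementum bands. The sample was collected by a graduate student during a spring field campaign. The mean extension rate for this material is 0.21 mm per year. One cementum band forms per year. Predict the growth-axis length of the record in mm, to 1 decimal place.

17 years of growth are recorded.
17 years at 0.21 mm/year gives 0.21 × 17 = 3.6 mm.

3.6 mm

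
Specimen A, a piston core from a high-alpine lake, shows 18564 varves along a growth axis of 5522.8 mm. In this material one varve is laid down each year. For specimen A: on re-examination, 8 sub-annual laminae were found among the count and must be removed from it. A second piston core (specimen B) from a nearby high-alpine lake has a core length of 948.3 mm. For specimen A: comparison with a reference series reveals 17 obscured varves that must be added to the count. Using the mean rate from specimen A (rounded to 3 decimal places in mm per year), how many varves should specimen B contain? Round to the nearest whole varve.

Specimen A: adjusted count: 18564 − 8 + 17 = 18573 varves.
A: Mean rate = 5522.8 mm / 18573 years ≈ 0.297 mm/year.
Specimen B: 948.3 mm / 0.297 mm per year = 3192.93 years ≈ 3193 varves.

3193 varves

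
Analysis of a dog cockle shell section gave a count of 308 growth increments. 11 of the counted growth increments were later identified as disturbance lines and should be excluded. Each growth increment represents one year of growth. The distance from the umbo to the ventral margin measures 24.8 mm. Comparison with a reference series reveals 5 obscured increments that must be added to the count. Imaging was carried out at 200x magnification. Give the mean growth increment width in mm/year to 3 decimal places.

0.082 mm/year

After corrections the count is 308 − 11 + 5 = 302 growth increments.
24.8 mm over 302 years gives 24.8 / 302 ≈ 0.082 mm/year.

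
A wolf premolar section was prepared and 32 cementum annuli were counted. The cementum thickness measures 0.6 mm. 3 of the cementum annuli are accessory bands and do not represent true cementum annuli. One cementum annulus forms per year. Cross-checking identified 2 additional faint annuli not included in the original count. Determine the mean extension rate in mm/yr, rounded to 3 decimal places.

0.019 mm/yr

True cementum annulus count = 32 − 3 + 2 = 31.
Extension rate ≈ 0.6 / 31 = 0.019 mm/yr.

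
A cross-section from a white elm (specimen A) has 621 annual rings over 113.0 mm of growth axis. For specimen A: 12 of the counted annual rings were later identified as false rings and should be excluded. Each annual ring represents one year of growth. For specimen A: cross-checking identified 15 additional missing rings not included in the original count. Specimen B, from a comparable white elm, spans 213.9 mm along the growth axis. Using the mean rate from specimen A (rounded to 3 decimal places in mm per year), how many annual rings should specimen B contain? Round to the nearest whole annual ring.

Specimen A: true annual ring count = 621 − 12 + 15 = 624.
A: Extension rate ≈ 113.0 / 624 = 0.181 mm per year.
Specimen B: 213.9 mm / 0.181 mm per year = 1181.77 years ≈ 1182 annual rings.

1182 annual rings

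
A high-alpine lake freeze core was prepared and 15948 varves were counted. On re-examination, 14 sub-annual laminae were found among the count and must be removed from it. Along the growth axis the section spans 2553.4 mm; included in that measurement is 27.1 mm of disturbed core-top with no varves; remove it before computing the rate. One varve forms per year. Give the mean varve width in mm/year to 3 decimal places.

0.159 mm/year

Correcting the raw count gives 15948 − 14 = 15934 true varves.
Removing the 27.1 mm offcut leaves 2553.4 − 27.1 = 2526.3 mm.
Mean rate = 2526.3 mm / 15934 years ≈ 0.159 mm/year.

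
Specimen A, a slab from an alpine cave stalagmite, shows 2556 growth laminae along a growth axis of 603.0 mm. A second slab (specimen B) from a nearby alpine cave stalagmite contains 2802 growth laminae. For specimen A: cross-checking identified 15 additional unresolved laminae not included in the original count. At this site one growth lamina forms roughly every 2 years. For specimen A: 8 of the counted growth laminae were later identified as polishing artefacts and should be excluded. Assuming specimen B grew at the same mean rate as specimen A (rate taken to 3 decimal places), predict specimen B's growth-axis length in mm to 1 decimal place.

Specimen A: after corrections the count is 2556 − 8 + 15 = 2563 growth laminae.
Specimen A: multiplying by 2 years per growth lamina: 2563 × 2 = 5126 years.
A: Mean rate = 603.0 mm / 5126 years ≈ 0.118 mm/yr.
Specimen B: at 2 years per growth lamina, 2802 × 2 = 5604 years. B's length ≈ 0.118 × 5604 = 661.3 mm.

661.3 mm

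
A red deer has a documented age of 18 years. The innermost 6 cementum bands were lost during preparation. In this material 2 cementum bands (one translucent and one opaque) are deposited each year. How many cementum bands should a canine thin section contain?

With 2 cementum bands per year, 18 years would produce 18 × 2 = 36 cementum bands.
Less the 6 uncaptured cementum bands: 36 − 6 = 30.

30 cementum bands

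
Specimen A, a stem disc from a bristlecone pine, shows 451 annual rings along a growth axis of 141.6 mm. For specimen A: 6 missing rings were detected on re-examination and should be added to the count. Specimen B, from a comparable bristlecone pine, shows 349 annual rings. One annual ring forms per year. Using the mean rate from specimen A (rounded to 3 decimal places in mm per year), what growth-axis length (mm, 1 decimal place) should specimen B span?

108.2 mm

Specimen A: after corrections the count is 451 + 6 = 457 annual rings.
A: Extension rate ≈ 141.6 / 457 = 0.310 mm/year.
For B, 0.310 mm/year × 349 years = 108.2 mm.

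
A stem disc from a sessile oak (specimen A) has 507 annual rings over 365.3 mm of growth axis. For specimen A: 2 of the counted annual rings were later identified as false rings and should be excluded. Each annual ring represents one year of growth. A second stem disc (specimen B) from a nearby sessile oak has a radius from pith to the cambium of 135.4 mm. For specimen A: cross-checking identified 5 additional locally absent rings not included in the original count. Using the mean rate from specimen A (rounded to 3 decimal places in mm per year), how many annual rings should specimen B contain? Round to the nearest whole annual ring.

189 annual rings

Specimen A: after corrections the count is 507 − 2 + 5 = 510 annual rings.
A: 365.3 mm over 510 years gives 365.3 / 510 ≈ 0.716 mm/year.
B spans 135.4 / 0.716 = 189.11 years ≈ 189 annual rings.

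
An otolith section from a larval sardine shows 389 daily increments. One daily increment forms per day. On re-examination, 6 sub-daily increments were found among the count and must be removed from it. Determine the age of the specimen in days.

383 days

True daily increment count = 389 − 6 = 383.
One daily increment per day makes the duration 383 days.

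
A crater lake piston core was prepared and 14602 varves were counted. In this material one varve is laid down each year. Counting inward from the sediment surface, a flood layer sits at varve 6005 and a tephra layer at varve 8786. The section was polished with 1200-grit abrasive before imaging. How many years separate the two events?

8786 − 6005 = 2781 varves lie between the two events.
That is 2781 years at one varve per year.

2781 yr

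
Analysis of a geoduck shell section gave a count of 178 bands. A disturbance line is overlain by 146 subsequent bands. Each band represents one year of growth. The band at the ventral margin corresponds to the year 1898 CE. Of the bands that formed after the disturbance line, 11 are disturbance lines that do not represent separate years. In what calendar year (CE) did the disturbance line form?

146 bands post-date the disturbance line.
146 − 11 false = 135 true bands after the disturbance line.
Counting back 135 years from 1898 CE places the disturbance line in 1898 − 135 = 1763 CE.

1763 CE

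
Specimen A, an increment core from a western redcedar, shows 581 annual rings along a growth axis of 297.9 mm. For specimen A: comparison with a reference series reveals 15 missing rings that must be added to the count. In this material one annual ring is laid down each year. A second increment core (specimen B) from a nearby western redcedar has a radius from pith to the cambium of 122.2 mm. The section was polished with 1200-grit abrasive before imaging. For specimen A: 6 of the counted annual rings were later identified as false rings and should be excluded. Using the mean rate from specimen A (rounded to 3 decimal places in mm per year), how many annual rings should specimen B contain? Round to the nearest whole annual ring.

242 annual rings

Specimen A: true annual ring count = 581 − 6 + 15 = 590.
A: Mean rate = 297.9 mm / 590 years ≈ 0.505 mm per year.
For B, 122.2 / 0.505 = 241.98 years ≈ 242 annual rings.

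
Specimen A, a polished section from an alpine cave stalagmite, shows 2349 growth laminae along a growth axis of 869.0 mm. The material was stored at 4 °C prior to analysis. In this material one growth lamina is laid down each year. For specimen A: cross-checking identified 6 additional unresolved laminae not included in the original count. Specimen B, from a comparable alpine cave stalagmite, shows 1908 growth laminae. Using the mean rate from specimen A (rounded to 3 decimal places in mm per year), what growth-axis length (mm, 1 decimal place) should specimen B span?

Specimen A: adjusted count: 2349 + 6 = 2355 growth laminae.
A: 869.0 mm over 2355 years gives 869.0 / 2355 ≈ 0.369 mm per year.
Length of B = 0.369 × 1908 = 704.1 mm.

704.1 mm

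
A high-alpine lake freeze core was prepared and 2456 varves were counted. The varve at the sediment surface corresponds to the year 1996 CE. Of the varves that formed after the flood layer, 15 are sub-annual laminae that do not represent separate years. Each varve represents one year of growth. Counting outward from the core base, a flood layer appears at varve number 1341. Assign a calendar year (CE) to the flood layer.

896 CE

The flood layer sits at varve 1341 from the core base, so 2456 − 1341 = 1115 varves formed after it.
1115 − 15 false = 1100 true varves after the flood layer.
The varve at the sediment surface is 1996 CE, so the flood layer dates to 1996 − 1100 = 896 CE.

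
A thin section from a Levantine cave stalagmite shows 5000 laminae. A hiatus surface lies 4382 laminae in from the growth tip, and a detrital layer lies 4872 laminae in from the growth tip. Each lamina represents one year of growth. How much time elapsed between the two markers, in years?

490 yr

Separation: 4872 − 4382 = 490 laminae.
One lamina per year makes the interval 490 years.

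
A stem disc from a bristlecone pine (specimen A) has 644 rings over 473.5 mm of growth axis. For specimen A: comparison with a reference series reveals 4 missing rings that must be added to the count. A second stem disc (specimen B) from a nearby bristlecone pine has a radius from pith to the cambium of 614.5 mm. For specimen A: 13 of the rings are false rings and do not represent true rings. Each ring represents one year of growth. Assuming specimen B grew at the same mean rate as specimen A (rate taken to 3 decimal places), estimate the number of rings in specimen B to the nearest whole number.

Specimen A: adjusted count: 644 − 13 + 4 = 635 rings.
A: Extension rate ≈ 473.5 / 635 = 0.746 mm per year.
Specimen B: 614.5 mm / 0.746 mm per year = 823.73 years ≈ 824 rings.

824 rings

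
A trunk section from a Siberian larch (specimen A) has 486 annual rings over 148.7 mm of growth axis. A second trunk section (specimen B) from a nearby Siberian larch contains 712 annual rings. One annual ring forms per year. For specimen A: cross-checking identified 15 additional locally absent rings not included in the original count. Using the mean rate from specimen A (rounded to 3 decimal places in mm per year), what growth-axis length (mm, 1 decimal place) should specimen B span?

Specimen A: true annual ring count = 486 + 15 = 501.
A: Mean rate = 148.7 mm / 501 years ≈ 0.297 mm/yr.
Length of B = 0.297 × 712 = 211.5 mm.

211.5 mm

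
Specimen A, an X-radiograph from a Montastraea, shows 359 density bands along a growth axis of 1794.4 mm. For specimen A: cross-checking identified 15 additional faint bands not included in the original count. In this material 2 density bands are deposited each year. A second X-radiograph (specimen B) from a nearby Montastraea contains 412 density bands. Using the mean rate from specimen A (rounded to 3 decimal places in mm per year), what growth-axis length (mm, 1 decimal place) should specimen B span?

Specimen A: after corrections the count is 359 + 15 = 374 density bands.
Specimen A: with 2 density bands per year, 374 / 2 = 187 years.
A: Mean rate = 1794.4 mm / 187 years ≈ 9.596 mm/yr.
Specimen B: dividing by 2 density bands per year: 412 / 2 = 206 years. Length of B = 9.596 × 206 = 1976.8 mm.

1976.8 mm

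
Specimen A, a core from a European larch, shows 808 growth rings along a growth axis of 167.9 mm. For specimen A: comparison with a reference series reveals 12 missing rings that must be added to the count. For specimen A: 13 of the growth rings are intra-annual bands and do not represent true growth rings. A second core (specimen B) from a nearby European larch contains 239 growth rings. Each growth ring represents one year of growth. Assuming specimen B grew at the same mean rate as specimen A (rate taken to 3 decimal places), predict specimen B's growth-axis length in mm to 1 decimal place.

49.7 mm

Specimen A: adjusted count: 808 − 13 + 12 = 807 growth rings.
A: Extension rate ≈ 167.9 / 807 = 0.208 mm/year.
B's length ≈ 0.208 × 239 = 49.7 mm.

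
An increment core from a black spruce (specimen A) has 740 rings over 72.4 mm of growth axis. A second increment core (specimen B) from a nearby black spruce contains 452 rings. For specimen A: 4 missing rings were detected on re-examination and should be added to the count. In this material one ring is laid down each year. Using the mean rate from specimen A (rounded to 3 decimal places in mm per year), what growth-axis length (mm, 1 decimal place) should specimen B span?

43.8 mm

Specimen A: after corrections the count is 740 + 4 = 744 rings.
A: 72.4 mm over 744 years gives 72.4 / 744 ≈ 0.097 mm/yr.
B's length ≈ 0.097 × 452 = 43.8 mm.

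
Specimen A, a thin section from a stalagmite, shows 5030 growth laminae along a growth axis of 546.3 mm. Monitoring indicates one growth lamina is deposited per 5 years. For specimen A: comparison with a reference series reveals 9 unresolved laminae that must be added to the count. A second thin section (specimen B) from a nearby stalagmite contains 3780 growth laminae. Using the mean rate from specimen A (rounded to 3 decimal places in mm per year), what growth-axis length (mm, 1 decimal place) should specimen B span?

415.8 mm

Specimen A: correcting the raw count gives 5030 + 9 = 5039 true growth laminae.
Specimen A: at 5 years per growth lamina, 5039 × 5 = 25195 years.
A: Mean rate = 546.3 mm / 25195 years ≈ 0.022 mm per year.
Specimen B: 3780 growth laminae at 5 years each span 3780 × 5 = 18900 years. B's length ≈ 0.022 × 18900 = 415.8 mm.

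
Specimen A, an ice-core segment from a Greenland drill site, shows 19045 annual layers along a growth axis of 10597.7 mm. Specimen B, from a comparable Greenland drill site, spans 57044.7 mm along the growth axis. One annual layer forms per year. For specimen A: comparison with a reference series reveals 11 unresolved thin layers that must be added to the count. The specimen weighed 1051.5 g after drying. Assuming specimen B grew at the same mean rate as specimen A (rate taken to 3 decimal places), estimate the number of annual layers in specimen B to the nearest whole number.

Specimen A: correcting the raw count gives 19045 + 11 = 19056 true annual layers.
A: 10597.7 mm over 19056 years gives 10597.7 / 19056 ≈ 0.556 mm/year.
B spans 57044.7 / 0.556 = 102598.38 years ≈ 102598 annual layers.

102598 annual layers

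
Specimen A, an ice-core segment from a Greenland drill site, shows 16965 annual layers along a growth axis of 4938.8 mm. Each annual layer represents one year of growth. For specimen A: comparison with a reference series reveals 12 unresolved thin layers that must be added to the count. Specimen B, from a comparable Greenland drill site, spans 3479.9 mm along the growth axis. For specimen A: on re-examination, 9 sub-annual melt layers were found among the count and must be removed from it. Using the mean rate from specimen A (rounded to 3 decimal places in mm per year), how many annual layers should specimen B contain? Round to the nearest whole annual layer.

Specimen A: true annual layer count = 16965 − 9 + 12 = 16968.
A: 4938.8 mm over 16968 years gives 4938.8 / 16968 ≈ 0.291 mm/yr.
B spans 3479.9 / 0.291 = 11958.42 years ≈ 11958 annual layers.

11958 annual layers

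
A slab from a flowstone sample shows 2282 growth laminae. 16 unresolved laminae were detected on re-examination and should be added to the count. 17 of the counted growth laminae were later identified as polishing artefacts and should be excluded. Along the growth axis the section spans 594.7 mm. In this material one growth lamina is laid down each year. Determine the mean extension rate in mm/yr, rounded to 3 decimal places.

Adjusted count: 2282 − 17 + 16 = 2281 growth laminae.
Mean rate = 594.7 mm / 2281 years ≈ 0.261 mm/yr.

0.261 mm/yr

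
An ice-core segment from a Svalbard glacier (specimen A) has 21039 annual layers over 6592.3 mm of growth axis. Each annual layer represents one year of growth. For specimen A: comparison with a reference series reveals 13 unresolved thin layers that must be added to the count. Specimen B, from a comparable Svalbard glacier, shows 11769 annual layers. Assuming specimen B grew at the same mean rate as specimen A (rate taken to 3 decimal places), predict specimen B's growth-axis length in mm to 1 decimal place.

Specimen A: correcting the raw count gives 21039 + 13 = 21052 true annual layers.
A: Extension rate ≈ 6592.3 / 21052 = 0.313 mm per year.
For B, 0.313 mm/year × 11769 years = 3683.7 mm.

3683.7 mm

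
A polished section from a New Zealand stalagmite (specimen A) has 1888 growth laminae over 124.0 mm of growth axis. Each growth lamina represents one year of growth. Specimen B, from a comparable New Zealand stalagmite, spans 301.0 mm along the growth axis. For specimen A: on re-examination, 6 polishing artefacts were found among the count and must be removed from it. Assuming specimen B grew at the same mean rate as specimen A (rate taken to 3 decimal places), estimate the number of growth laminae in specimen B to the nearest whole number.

4561 growth laminae

Specimen A: after corrections the count is 1888 − 6 = 1882 growth laminae.
A: Extension rate ≈ 124.0 / 1882 = 0.066 mm per year.
Specimen B: 301.0 mm / 0.066 mm per year = 4560.61 years ≈ 4561 growth laminae.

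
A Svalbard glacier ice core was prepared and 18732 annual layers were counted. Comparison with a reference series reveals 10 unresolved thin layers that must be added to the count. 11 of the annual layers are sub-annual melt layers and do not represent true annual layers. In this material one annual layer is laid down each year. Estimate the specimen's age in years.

After corrections the count is 18732 − 11 + 10 = 18731 annual layers.
One annual layer per year makes the duration 18731 years.

18731 years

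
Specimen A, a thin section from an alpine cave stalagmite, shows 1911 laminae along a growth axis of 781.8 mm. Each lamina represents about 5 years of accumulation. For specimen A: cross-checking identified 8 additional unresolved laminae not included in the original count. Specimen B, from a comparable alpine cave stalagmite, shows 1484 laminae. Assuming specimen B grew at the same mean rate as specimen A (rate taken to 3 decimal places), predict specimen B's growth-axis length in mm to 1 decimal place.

601.0 mm

Specimen A: adjusted count: 1911 + 8 = 1919 laminae.
Specimen A: at 5 years per lamina, 1919 × 5 = 9595 years.
A: 781.8 mm over 9595 years gives 781.8 / 9595 ≈ 0.081 mm per year.
Specimen B: 1484 laminae at 5 years each span 1484 × 5 = 7420 years. Length of B = 0.081 × 7420 = 601.0 mm.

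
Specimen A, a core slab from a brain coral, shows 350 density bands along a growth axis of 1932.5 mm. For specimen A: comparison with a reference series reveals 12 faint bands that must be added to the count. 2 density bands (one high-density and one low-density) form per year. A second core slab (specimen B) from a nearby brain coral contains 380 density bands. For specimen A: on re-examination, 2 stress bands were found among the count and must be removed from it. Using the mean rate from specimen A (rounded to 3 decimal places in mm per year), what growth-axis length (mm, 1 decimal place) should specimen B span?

2039.8 mm

Specimen A: after corrections the count is 350 − 2 + 12 = 360 density bands.
Specimen A: with 2 density bands per year, 360 / 2 = 180 years.
A: 1932.5 mm over 180 years gives 1932.5 / 180 ≈ 10.736 mm/year.
Specimen B: dividing by 2 density bands per year: 380 / 2 = 190 years. B's length ≈ 10.736 × 190 = 2039.8 mm.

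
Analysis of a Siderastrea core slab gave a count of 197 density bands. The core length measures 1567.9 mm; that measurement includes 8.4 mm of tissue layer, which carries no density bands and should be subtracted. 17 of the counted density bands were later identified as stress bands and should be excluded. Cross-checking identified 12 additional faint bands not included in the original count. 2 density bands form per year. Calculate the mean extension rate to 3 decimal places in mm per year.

16.245 mm per year

True density band count = 197 − 17 + 12 = 192.
Dividing by 2 density bands per year: 192 / 2 = 96 years.
Removing the 8.4 mm offcut leaves 1567.9 − 8.4 = 1559.5 mm.
Extension rate ≈ 1559.5 / 96 = 16.245 mm per year.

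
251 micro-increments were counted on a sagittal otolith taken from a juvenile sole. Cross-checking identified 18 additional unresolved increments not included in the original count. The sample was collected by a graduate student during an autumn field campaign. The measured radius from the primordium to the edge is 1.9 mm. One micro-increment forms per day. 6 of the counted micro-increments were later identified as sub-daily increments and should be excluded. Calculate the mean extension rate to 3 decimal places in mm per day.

0.007 mm per day

Correcting the raw count gives 251 − 6 + 18 = 263 true micro-increments.
1.9 mm over 263 days gives 1.9 / 263 ≈ 0.007 mm per day.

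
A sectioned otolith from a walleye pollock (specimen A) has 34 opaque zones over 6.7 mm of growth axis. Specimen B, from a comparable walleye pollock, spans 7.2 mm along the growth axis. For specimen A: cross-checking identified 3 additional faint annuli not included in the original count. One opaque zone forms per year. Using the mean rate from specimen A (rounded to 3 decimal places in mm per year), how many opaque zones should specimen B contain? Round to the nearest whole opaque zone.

Specimen A: true opaque zone count = 34 + 3 = 37.
A: Mean rate = 6.7 mm / 37 years ≈ 0.181 mm/year.
B spans 7.2 / 0.181 = 39.78 years ≈ 40 opaque zones.

40 opaque zones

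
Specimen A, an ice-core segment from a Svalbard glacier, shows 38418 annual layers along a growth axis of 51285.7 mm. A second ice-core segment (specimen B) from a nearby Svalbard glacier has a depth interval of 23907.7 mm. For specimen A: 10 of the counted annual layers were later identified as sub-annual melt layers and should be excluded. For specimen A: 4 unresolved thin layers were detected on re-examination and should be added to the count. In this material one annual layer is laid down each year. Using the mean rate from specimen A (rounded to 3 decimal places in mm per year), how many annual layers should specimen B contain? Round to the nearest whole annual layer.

17908 annual layers

Specimen A: after corrections the count is 38418 − 10 + 4 = 38412 annual layers.
A: Mean rate = 51285.7 mm / 38412 years ≈ 1.335 mm/year.
B spans 23907.7 / 1.335 = 17908.39 years ≈ 17908 annual layers.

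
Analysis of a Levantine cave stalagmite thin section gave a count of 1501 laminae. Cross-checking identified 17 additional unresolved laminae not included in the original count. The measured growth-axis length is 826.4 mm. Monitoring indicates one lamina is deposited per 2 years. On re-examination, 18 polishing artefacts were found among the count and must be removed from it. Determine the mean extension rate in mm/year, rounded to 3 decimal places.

0.275 mm/year

After corrections the count is 1501 − 18 + 17 = 1500 laminae.
Multiplying by 2 years per lamina: 1500 × 2 = 3000 years.
Extension rate ≈ 826.4 / 3000 = 0.275 mm/year.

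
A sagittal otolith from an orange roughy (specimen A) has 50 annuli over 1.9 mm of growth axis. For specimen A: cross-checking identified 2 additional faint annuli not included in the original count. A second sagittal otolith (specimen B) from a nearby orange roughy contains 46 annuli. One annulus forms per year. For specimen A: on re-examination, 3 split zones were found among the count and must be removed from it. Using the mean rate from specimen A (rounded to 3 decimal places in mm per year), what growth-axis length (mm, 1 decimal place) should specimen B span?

Specimen A: correcting the raw count gives 50 − 3 + 2 = 49 true annuli.
A: Mean rate = 1.9 mm / 49 years ≈ 0.039 mm/yr.
Length of B = 0.039 × 46 = 1.8 mm.

1.8 mm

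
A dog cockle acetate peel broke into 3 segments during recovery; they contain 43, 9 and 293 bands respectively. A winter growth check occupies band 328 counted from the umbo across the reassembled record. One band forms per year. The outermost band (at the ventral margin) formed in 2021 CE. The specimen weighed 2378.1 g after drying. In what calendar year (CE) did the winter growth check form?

Total bands = 43 + 9 + 293 = 345.
Between band 328 and the ventral margin there are 345 − 328 = 17 bands.
The band at the ventral margin is 2021 CE, so the winter growth check dates to 2021 − 17 = 2004 CE.

2004 CE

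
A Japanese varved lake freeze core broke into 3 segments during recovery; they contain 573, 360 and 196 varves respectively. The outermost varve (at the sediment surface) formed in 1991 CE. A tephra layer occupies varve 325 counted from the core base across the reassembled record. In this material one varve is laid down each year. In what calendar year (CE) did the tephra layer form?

Total varves = 573 + 360 + 196 = 1129.
Between varve 325 and the sediment surface there are 1129 − 325 = 804 varves.
The varve at the sediment surface is 1991 CE, so the tephra layer dates to 1991 − 804 = 1187 CE.

1187 CE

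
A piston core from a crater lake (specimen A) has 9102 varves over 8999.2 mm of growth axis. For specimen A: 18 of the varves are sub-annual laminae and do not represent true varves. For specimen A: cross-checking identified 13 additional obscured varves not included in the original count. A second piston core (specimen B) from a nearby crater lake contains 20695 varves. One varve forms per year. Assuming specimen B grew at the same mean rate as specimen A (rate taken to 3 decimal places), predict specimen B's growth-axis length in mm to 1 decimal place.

20467.4 mm

Specimen A: adjusted count: 9102 − 18 + 13 = 9097 varves.
A: Mean rate = 8999.2 mm / 9097 years ≈ 0.989 mm/yr.
Length of B = 0.989 × 20695 = 20467.4 mm.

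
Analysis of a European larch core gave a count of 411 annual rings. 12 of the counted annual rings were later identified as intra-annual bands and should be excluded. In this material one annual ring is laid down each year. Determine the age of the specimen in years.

After corrections the count is 411 − 12 = 399 annual rings.
One annual ring per year makes the duration 399 years.

399 years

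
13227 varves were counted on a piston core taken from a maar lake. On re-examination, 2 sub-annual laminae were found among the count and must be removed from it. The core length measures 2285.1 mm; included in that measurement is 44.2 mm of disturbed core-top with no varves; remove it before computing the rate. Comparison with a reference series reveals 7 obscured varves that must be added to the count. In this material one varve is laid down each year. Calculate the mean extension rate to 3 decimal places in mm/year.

After corrections the count is 13227 − 2 + 7 = 13232 varves.
The growth record spans 2285.1 − 44.2 = 2240.9 mm.
Mean rate = 2240.9 mm / 13232 years ≈ 0.169 mm/year.

0.169 mm/year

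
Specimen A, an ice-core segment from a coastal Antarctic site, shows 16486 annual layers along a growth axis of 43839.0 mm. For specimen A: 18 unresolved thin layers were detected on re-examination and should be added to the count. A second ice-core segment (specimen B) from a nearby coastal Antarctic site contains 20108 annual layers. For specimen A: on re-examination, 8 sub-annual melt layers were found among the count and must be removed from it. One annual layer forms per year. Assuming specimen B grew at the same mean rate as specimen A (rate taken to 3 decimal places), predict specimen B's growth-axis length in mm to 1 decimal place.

Specimen A: correcting the raw count gives 16486 − 8 + 18 = 16496 true annual layers.
A: Extension rate ≈ 43839.0 / 16496 = 2.658 mm/yr.
Length of B = 2.658 × 20108 = 53447.1 mm.

53447.1 mm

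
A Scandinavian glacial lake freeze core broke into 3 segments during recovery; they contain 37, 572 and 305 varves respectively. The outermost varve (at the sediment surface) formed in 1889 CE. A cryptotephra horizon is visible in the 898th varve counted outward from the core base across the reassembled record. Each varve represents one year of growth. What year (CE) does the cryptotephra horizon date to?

Total varves = 37 + 572 + 305 = 914.
914 − 898 = 16 varves lie beyond the cryptotephra horizon toward the sediment surface.
Counting back 16 years from 1889 CE places the cryptotephra horizon in 1889 − 16 = 1873 CE.

1873 CE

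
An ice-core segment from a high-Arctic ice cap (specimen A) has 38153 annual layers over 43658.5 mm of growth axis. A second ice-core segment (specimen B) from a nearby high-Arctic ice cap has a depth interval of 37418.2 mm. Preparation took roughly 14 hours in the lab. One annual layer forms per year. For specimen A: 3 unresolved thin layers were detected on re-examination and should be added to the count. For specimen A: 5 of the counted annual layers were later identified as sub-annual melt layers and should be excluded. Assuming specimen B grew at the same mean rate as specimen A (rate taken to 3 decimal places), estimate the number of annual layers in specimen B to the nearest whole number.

32708 annual layers

Specimen A: true annual layer count = 38153 − 5 + 3 = 38151.
A: Extension rate ≈ 43658.5 / 38151 = 1.144 mm per year.
For B, 37418.2 / 1.144 = 32708.22 years ≈ 32708 annual layers.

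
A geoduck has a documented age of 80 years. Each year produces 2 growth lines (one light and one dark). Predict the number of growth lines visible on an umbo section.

Expected growth lines: 80 × 2 = 160.
So 160 growth lines should be present.

160 growth lines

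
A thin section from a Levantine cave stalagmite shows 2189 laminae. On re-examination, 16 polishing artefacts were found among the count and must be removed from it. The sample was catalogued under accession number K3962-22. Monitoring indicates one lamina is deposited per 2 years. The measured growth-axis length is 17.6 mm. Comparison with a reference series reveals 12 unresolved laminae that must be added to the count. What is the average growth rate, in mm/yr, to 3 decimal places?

Adjusted count: 2189 − 16 + 12 = 2185 laminae.
At 2 years per lamina, 2185 × 2 = 4370 years.
Extension rate ≈ 17.6 / 4370 = 0.004 mm/yr.

0.004 mm/yr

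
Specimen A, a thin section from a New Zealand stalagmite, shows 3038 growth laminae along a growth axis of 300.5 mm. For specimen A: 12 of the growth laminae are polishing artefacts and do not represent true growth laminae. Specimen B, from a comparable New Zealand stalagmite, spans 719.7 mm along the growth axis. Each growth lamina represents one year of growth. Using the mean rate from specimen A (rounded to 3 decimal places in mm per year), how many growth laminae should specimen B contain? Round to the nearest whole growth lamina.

7270 growth laminae

Specimen A: correcting the raw count gives 3038 − 12 = 3026 true growth laminae.
A: 300.5 mm over 3026 years gives 300.5 / 3026 ≈ 0.099 mm/yr.
For B, 719.7 / 0.099 = 7269.70 years ≈ 7270 growth laminae.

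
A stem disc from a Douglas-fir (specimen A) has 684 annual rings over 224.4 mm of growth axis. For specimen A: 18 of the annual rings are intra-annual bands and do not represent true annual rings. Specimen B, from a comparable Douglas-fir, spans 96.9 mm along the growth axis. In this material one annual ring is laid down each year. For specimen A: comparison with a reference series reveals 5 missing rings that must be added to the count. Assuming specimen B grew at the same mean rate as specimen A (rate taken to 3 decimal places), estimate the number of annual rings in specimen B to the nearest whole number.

290 annual rings

Specimen A: adjusted count: 684 − 18 + 5 = 671 annual rings.
A: Extension rate ≈ 224.4 / 671 = 0.334 mm per year.
For B, 96.9 / 0.334 = 290.12 years ≈ 290 annual rings.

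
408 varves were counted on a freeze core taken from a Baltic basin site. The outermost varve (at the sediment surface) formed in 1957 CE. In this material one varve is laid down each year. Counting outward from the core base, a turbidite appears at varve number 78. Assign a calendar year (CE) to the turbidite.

408 − 78 = 330 varves lie beyond the turbidite toward the sediment surface.
The varve at the sediment surface is 1957 CE, so the turbidite dates to 1957 − 330 = 1627 CE.

1627 CE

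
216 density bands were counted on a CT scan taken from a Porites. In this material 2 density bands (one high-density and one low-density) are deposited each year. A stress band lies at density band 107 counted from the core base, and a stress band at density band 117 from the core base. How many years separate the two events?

5 years

117 − 107 = 10 density bands lie between the two events.
With 2 density bands per year, 10 / 2 = 5 years.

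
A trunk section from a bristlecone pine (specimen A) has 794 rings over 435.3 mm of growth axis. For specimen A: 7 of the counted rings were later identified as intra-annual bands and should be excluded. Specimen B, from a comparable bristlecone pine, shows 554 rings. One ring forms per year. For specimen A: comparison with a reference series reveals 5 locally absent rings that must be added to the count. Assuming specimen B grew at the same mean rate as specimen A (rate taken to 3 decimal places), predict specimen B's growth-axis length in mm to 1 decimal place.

Specimen A: true ring count = 794 − 7 + 5 = 792.
A: Extension rate ≈ 435.3 / 792 = 0.550 mm/yr.
For B, 0.550 mm/year × 554 years = 304.7 mm.

304.7 mm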